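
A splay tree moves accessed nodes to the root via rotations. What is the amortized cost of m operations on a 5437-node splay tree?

Using a potential function Phi = sum of log(size of subtree) for each node, each splay operation has amortized cost O(log n) where n = 5437. Bad individual operations (O(n)) are offset by decreased potential.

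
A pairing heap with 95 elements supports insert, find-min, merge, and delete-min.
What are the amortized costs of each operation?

Pairing heaps are self-adjusting heap-ordered trees. Insert and merge link two roots: O(1). Find-min reads the root: O(1). Delete-min removes the root, then pairs children in two passes; amortized cost is O(log 95) = O(log n).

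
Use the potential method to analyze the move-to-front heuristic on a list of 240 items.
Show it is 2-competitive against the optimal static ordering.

Let Phi = number of inversions between the MTF list and the optimal static list (0 <= Phi <= C(240,2)). Accessing an element at MTF position k and optimal position j: the move-to-front destroys all k-1 inversions in front of it that are not in front in optimal (>= k-j of them) and creates at most j-1 new ones. Amortized cost <= k + (j-1) - (k-j) = 2j - 1 <= 2 * optimal cost.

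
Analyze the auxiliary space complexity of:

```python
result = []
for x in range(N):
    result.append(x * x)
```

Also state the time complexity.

Space complexity: O(n).
Auxiliary storage grows linearly with the input size n in the worst case.
Time complexity: O(n).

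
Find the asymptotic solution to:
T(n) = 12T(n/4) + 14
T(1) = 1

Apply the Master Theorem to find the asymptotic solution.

a=12, b=4, f(n)=14. log_4(12) = 1.792. Case 1 of Master Theorem: T(n) = O(n^1.792).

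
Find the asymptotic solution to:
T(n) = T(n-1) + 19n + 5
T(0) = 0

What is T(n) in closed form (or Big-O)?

Dominant term in sum is 19*sum(i, i=1..n) = 19*n*(n+1)/2 = O(n^2).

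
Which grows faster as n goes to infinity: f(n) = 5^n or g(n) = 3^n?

f(n) = 5^n grows faster: (5/3)^n -> infinity since 5/3 > 1.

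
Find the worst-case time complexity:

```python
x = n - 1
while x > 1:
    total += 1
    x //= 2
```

Time complexity: O(log n).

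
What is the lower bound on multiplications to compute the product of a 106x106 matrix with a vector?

A 106x106 matrix-vector product has 106 inner products of length 106. Output depends on all 106^2 = 11236 matrix entries. At least 11236 multiplications needed.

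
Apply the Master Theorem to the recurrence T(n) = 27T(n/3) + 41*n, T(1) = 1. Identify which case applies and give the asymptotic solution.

a=27, b=3, f(n)=41*n.
log_3(27) = 3 > 1.
Since f(n) = O(n^1) is polynomially smaller than n^3, Case 1 applies.
T(n) = Theta(n^3).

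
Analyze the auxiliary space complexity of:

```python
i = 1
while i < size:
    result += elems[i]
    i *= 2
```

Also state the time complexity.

Space complexity: O(1).
Only a constant amount of auxiliary storage is used; nothing grows with n.
Time complexity: O(log n).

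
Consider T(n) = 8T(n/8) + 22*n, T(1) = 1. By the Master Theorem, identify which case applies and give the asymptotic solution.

a=8, b=8, f(n)=22*n.
log_8(8) = 1, so n^(log_b(a)) = n.
f(n) = Theta(n), so Case 2 applies.
T(n) = Theta(n log n).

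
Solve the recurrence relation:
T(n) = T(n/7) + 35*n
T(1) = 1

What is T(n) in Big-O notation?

Geometric series: 35*n*(1 + 1/7 + 1/7^2 + ...) = O(n). T(n) = O(n).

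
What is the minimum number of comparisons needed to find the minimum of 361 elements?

Finding the minimum requires 360 comparisons, identical reasoning to finding the maximum. Each comparison eliminates one candidate.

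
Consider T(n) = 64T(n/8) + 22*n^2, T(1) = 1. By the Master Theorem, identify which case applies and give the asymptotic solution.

a=64, b=8, f(n)=22*n^2.
log_8(64) = 2, so n^(log_b(a)) = n^2.
f(n) = Theta(n^2), so Case 2 applies.
T(n) = Theta(n^2 log n).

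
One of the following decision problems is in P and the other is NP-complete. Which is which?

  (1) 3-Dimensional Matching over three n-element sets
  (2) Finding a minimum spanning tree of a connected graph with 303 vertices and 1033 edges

(1) is NP-complete: one of Karp's 21 NP-complete problems.
(2) is P: Kruskal's / Prim's algorithms run in polynomial time.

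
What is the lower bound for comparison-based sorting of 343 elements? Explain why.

A comparison-based sorting algorithm corresponds to a decision tree. With 343! possible permutations, the tree has 343! leaves. The height is at least log_2(343!) = Omega(n log n) by Stirling's approximation.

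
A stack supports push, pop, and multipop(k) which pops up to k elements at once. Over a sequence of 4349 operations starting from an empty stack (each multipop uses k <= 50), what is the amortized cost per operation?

Each element is pushed exactly once and popped at most once (whether by pop or as part of a multipop). So the total number of individual pops over the whole sequence is at most the number of pushes, which is at most 4349. Total work <= 2 * 4349, hence O(1) amortized per operation.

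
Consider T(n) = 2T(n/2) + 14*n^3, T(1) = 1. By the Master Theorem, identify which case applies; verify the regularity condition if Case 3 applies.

a=2, b=2, f(n)=14*n^3.
log_2(2) = 1 < 3.
f(n) = Omega(n^(1+epsilon)) for some epsilon > 0, so Case 3 is the candidate.
Regularity: a*f(n/b) = 2*14*(n/2)^3 = (2/8)*14*n^3 <= c*f(n) with c = 2/8 < 1. Satisfied.
Case 3: T(n) = Theta(n^3).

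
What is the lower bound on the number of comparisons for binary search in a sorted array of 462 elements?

With 462 possible positions, we need at least ceil(log_2(462)) = 9 comparisons. Each comparison splits the remaining candidates by at most half.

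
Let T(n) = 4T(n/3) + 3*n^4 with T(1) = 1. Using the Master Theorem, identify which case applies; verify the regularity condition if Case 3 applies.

a=4, b=3, f(n)=3*n^4.
log_3(4) = 1.262 < 4.
f(n) = Omega(n^(1.262+epsilon)) for some epsilon > 0, so Case 3 is the candidate.
Regularity: a*f(n/b) = 4*3*(n/3)^4 = (4/81)*3*n^4 <= c*f(n) with c = 4/81 < 1. Satisfied.
Case 3: T(n) = Theta(n^4).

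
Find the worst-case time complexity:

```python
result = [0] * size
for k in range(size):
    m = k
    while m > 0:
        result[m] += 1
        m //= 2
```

Time complexity: O(n log n).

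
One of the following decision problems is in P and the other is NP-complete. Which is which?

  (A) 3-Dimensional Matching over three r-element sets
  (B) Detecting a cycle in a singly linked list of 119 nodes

(A) is NP-complete: one of Karp's 21 NP-complete problems.
(B) is P: Floyd's tortoise-and-hare runs in O(n) time, O(1) space.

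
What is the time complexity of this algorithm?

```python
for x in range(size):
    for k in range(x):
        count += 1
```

Time complexity: O(n^2).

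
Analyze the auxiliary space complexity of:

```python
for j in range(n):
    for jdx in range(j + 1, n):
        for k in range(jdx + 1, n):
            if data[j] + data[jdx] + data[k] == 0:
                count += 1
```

Space complexity: O(1).
Only a constant amount of auxiliary storage is used; nothing grows with n.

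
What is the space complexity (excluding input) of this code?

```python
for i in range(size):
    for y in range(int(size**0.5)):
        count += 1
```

Space complexity: O(1).
Only a constant amount of auxiliary storage is used; nothing grows with n.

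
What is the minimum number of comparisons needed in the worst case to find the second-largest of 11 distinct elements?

Lower bound: finding the max needs 11-1 comparisons. By the adversary weight-doubling argument, the max must personally win >= ceil(log_2(11)) = 4 comparisons; the 2nd-largest is among those 4 losers, needing 4-1 more comparisons. Total >= 11-1 + 4-1 = 13. A balanced knockout tournament achieves this.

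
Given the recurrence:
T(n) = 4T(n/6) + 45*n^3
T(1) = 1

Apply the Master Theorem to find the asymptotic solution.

a=4, b=6, f(n)=45*n^3. log_6(4) = 0.7737 < 3. Case 3: T(n) = O(n^3).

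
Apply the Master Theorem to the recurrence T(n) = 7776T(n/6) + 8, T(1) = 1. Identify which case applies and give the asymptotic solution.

a=7776, b=6, f(n)=8.
log_6(7776) = 5 > 0.
Since f(n) = O(n^0) is polynomially smaller than n^5, Case 1 applies.
T(n) = Theta(n^5).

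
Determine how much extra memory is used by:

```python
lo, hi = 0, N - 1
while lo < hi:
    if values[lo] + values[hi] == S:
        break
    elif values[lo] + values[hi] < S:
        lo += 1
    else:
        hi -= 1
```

Space complexity: O(1).
Only a constant amount of auxiliary storage is used; nothing grows with n.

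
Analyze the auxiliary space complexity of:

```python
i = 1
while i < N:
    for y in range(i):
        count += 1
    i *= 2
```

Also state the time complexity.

Space complexity: O(1).
Only a constant amount of auxiliary storage is used; nothing grows with n.
Time complexity: O(n).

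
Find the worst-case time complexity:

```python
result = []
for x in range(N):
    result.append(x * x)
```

Time complexity: O(n).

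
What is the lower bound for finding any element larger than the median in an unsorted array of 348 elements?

To find an element larger than the median of 348 elements, we must see Omega(n) elements. Without seeing enough elements, an adversary can make any unseen element the median.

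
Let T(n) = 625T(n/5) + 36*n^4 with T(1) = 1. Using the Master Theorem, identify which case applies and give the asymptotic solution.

a=625, b=5, f(n)=36*n^4.
log_5(625) = 4, so n^(log_b(a)) = n^4.
f(n) = Theta(n^4), so Case 2 applies.
T(n) = Theta(n^4 log n).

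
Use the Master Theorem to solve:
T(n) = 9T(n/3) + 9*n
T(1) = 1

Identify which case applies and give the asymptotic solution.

a=9, b=3, f(n)=9*n.
log_3(9) = 2 > 1.
Since f(n) = O(n^1) is polynomially smaller than n^2, Case 1 applies.
T(n) = Theta(n^2).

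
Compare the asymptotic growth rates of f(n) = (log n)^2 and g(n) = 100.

f(n) = (log n)^2 grows faster: any unbounded function dominates a constant.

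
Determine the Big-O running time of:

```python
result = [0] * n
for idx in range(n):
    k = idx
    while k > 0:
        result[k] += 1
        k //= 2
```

Time complexity: O(n log n).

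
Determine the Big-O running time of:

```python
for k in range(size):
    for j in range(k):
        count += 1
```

Time complexity: O(n^2).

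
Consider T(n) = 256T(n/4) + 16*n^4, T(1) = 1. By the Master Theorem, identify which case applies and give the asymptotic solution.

a=256, b=4, f(n)=16*n^4.
log_4(256) = 4, so n^(log_b(a)) = n^4.
f(n) = Theta(n^4), so Case 2 applies.
T(n) = Theta(n^4 log n).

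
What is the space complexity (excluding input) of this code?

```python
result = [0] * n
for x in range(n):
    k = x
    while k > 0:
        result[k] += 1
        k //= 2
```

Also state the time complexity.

Space complexity: O(n).
Auxiliary storage grows linearly with the input size n in the worst case.
Time complexity: O(n log n).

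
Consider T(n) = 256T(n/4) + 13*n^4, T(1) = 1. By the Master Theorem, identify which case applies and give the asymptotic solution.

a=256, b=4, f(n)=13*n^4.
log_4(256) = 4, so n^(log_b(a)) = n^4.
f(n) = Theta(n^4), so Case 2 applies.
T(n) = Theta(n^4 log n).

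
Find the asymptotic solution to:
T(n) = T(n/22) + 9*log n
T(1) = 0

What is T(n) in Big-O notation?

Each of the log_22(n) levels adds O(log n). T(n) = O(log^2 n).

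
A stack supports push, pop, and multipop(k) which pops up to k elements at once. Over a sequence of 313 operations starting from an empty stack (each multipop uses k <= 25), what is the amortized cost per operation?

Each element is pushed exactly once and popped at most once (whether by pop or as part of a multipop). So the total number of individual pops over the whole sequence is at most the number of pushes, which is at most 313. Total work <= 2 * 313, hence O(1) amortized per operation.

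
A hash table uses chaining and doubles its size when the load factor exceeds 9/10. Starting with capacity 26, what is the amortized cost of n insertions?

Rehashing occurs when load exceeds 9/10. Total rehash cost is geometric series summing to O(n). Each insertion itself is O(1). Amortized: O(1).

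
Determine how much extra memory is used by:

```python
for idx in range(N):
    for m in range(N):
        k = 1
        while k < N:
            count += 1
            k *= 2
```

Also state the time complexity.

Space complexity: O(1).
Only a constant amount of auxiliary storage is used; nothing grows with n.
Time complexity: O(n^2 log n).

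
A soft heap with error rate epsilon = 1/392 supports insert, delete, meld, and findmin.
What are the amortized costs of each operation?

Soft heaps (Chazelle) allow up to an epsilon = 1/392 fraction of elements to have corrupted (raised) keys. Insert is O(log(1/epsilon)) = O(log 392) amortized -- the structure maintains heap-ordered binary trees of rank bounded by O(log(1/epsilon)). Meld concatenates root lists: O(1) amortized. Delete and findmin are O(1) amortized.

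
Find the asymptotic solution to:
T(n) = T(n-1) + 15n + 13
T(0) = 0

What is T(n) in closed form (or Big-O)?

Dominant term in sum is 15*sum(i, i=1..n) = 15*n*(n+1)/2 = O(n^2).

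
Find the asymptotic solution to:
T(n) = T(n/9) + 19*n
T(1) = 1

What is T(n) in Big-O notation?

Geometric series: 19*n*(1 + 1/9 + 1/9^2 + ...) = O(n). T(n) = O(n).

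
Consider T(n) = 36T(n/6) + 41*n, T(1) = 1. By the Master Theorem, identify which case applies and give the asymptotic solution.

a=36, b=6, f(n)=41*n.
log_6(36) = 2 > 1.
Since f(n) = O(n^1) is polynomially smaller than n^2, Case 1 applies.
T(n) = Theta(n^2).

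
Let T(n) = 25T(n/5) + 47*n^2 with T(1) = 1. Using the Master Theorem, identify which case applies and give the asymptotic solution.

a=25, b=5, f(n)=47*n^2.
log_5(25) = 2, so n^(log_b(a)) = n^2.
f(n) = Theta(n^2), so Case 2 applies.
T(n) = Theta(n^2 log n).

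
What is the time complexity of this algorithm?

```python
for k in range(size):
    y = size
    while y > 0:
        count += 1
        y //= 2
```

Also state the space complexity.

Time complexity: O(n log n).
Space complexity: O(1).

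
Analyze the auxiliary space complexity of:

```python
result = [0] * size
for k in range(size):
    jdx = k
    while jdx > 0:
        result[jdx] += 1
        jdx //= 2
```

Space complexity: O(n).
Auxiliary storage grows linearly with the input size n in the worst case.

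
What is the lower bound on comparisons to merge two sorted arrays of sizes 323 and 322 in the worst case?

Adversary: with |323 - 322| <= 1 the inputs can be fully interleaved so that every adjacent pair in the merged output comes from different arrays. Then each of the 644 adjacent pairs must be directly compared, or the algorithm cannot determine their relative order. Standard merge meets this bound.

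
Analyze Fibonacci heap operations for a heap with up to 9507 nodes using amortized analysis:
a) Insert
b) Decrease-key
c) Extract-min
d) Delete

Fibonacci heaps use lazy consolidation. Potential function Phi = t + 2m (t = number of trees, m = marked nodes).
- Insert: O(1) actual, Delta Phi = +1 (one new tree) => O(1) amortized.
- Decrease-key: with c cascading cuts, actual cost is O(c); Delta Phi <= c - 2(c-1) + 2 = 4 - c (c new trees; >= c-1 marks cleared; <= 1 new mark). Amortized O(c) + (4 - c) = O(1).
- Extract-min: O(D(n) + t) actual; consolidation drops t to <= D(n)+1, so Delta Phi pays for the t term. D(n) = O(log n) for n = 9507 => O(log n) amortized.
- Delete: decrease-key to -inf then extract-min = O(log n).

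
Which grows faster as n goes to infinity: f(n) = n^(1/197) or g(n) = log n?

f(n) = n^(1/197) grows faster: any positive power of n dominates log n.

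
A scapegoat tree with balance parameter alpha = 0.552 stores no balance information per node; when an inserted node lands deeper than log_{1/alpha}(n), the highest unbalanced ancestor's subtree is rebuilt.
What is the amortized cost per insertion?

Search/insert path is O(log n). A rebuild of a subtree of size s costs O(s), but with alpha = 0.552 at least Omega(s) insertions must have occurred in that subtree since its last rebuild. Charging O(1) of the rebuild to each such insertion gives O(log n) amortized.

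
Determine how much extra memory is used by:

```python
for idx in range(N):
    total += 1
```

Space complexity: O(1).
Only a constant amount of auxiliary storage is used; nothing grows with n.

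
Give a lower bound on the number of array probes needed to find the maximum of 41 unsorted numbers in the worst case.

Adversary: any unprobed cell could hold a value larger than everything seen so far. If fewer than 41 cells are probed, the adversary places the max in an unprobed cell. So all 41 cells must be examined; together with 41-1 comparisons this is tight.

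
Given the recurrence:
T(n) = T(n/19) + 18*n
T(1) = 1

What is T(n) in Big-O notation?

Geometric series: 18*n*(1 + 1/19 + 1/19^2 + ...) = O(n). T(n) = O(n).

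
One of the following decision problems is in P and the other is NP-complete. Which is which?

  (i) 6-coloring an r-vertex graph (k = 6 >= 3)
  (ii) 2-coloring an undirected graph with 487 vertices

(i) is NP-complete: graph k-coloring for k>=3 is NP-complete by reduction from 3-SAT.
(ii) is P: 2-coloring is bipartiteness testing via BFS, O(V+E).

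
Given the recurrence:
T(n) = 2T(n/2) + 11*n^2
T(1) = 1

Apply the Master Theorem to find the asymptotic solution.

a=2, b=2, f(n)=11*n^2. log_2(2) = 1 < 2. Case 3: T(n) = O(n^2).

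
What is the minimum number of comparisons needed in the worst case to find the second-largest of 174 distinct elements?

Lower bound: finding the max needs 174-1 comparisons. By the adversary weight-doubling argument, the max must personally win >= ceil(log_2(174)) = 8 comparisons; the 2nd-largest is among those 8 losers, needing 8-1 more comparisons. Total >= 174-1 + 8-1 = 180. A balanced knockout tournament achieves this.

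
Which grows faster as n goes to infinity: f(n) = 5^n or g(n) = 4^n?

f(n) = 5^n grows faster: (5/4)^n -> infinity since 5/4 > 1.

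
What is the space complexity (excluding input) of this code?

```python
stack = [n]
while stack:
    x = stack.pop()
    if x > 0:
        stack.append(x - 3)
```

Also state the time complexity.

Space complexity: O(1).
Only a constant amount of auxiliary storage is used; nothing grows with n.
Time complexity: O(n).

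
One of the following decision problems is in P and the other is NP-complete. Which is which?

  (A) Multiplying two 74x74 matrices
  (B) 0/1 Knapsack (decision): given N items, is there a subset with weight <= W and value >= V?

(A) is P: the schoolbook algorithm runs in O(n^3).
(B) is NP-complete: reduces from Subset Sum.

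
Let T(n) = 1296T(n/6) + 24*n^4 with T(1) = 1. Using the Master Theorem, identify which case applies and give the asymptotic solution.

a=1296, b=6, f(n)=24*n^4.
log_6(1296) = 4, so n^(log_b(a)) = n^4.
f(n) = Theta(n^4), so Case 2 applies.
T(n) = Theta(n^4 log n).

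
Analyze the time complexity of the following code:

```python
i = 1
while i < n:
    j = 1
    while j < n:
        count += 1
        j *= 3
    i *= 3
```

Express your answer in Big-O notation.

Time complexity: O(log^2 n).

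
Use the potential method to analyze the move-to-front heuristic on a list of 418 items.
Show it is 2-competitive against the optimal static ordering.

Let Phi = number of inversions between the MTF list and the optimal static list (0 <= Phi <= C(418,2)). Accessing an element at MTF position k and optimal position j: the move-to-front destroys all k-1 inversions in front of it that are not in front in optimal (>= k-j of them) and creates at most j-1 new ones. Amortized cost <= k + (j-1) - (k-j) = 2j - 1 <= 2 * optimal cost.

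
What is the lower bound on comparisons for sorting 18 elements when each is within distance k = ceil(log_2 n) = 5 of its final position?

Partition the 18 positions into floor(n/k) blocks of k = 5 consecutive positions; any permutation within a block keeps every element within k of its final position, so there are at least (k!)^(n/k) distinguishable inputs. Lower bound: log_2((k!)^(n/k)) = (n/k) * log_2(k!) = Theta(n log k); with k = ceil(log_2 n), this is Omega(n log log n).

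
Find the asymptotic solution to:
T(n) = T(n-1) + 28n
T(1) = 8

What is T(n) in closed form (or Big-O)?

Unrolling: T(n) = 8 + 28*(2 + 3 + ... + n) = 8 + 28*(n(n+1)/2 - 1) = O(n^2).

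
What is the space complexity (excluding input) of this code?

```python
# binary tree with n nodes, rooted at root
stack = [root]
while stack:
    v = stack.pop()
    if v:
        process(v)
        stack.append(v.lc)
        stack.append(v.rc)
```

Space complexity: O(n).
Auxiliary storage grows linearly with the input size n in the worst case.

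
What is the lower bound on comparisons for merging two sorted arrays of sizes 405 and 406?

Adversary argument: with sizes 405 and 406 (differing by at most 1), interleave the two arrays so that every consecutive pair in the output comes from different inputs. Then each of the 810 adjacent output pairs must be directly compared, or the algorithm cannot determine their relative order. So 810 comparisons are necessary; standard merge achieves this.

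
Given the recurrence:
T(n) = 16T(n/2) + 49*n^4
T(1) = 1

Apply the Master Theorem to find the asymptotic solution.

a=16, b=2, f(n)=49*n^4. log_2(16) = 4. Case 2: T(n) = O(n^4 log n).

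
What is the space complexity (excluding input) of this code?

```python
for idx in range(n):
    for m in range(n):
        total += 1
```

Space complexity: O(1).
Only a constant amount of auxiliary storage is used; nothing grows with n.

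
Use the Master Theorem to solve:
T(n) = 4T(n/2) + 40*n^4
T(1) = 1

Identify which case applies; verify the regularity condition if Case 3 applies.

a=4, b=2, f(n)=40*n^4.
log_2(4) = 2 < 4.
f(n) = Omega(n^(2+epsilon)) for some epsilon > 0, so Case 3 is the candidate.
Regularity: a*f(n/b) = 4*40*(n/2)^4 = (4/16)*40*n^4 <= c*f(n) with c = 4/16 < 1. Satisfied.
Case 3: T(n) = Theta(n^4).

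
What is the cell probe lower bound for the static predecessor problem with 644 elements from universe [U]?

The Patrascu-Thorup lower bound shows any data structure on n = 644 elements using O(n * polylog(n)) space requires Omega(log log U) query time. van Emde Boas trees achieve O(log log U) with O(U) space.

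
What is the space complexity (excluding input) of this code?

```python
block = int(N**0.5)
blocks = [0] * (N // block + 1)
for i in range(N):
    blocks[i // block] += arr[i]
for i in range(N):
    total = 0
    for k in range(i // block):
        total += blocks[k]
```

Space complexity: O(sqrt(n)).
Storage scales with sqrt(n).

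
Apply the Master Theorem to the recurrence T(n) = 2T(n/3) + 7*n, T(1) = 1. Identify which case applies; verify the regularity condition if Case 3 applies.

a=2, b=3, f(n)=7*n.
log_3(2) = 0.6309 < 1.
f(n) = Omega(n^(0.6309+epsilon)) for some epsilon > 0, so Case 3 is the candidate.
Regularity: a*f(n/b) = 2*7*(n/3)^1 = (2/3)*7*n^1 <= c*f(n) with c = 2/3 < 1. Satisfied.
Case 3: T(n) = Theta(n).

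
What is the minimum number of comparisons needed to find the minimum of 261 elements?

Finding the minimum requires 260 comparisons, identical reasoning to finding the maximum. Each comparison eliminates one candidate.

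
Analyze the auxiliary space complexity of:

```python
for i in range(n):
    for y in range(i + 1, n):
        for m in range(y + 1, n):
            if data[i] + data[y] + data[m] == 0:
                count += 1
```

Space complexity: O(1).
Only a constant amount of auxiliary storage is used; nothing grows with n.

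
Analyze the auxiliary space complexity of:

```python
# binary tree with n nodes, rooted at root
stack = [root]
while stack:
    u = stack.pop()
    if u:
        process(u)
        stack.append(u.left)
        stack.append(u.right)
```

Space complexity: O(n).
Auxiliary storage grows linearly with the input size n in the worst case.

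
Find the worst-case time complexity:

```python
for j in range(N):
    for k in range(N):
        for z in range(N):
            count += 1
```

Time complexity: O(n^3).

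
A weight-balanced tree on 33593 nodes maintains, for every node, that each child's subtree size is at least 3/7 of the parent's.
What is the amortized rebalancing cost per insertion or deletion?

With balance ratio 3/7, tree height is O(log_{7/3}(33593)) = O(log n). A rebalance at a node of size s costs O(s) but requires Omega(s) updates in that subtree to retrigger. Summed over the O(log n) ancestors of the touched leaf, amortized rebalancing is O(log n).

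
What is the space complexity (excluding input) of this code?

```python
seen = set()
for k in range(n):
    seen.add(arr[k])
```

Space complexity: O(n).
Auxiliary storage grows linearly with the input size n in the worst case.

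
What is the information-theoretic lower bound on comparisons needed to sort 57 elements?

There are 57! = 40526919504877216755680601905432322134980384796226602145184481280000000000000 possible orderings. Each comparison gives 1 bit. We need at least ceil(log_2(40526919504877216755680601905432322134980384796226602145184481280000000000000)) = 255 comparisons.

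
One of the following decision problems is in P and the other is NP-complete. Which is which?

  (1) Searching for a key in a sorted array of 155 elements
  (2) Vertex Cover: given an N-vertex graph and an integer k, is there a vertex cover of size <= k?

(1) is P: binary search runs in O(log n).
(2) is NP-complete: one of Karp's 21 NP-complete problems (with k part of the input; for any fixed constant k it is in P).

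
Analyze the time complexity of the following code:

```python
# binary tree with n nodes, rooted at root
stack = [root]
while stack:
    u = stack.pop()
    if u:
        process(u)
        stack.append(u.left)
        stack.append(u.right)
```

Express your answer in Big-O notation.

Time complexity: O(n).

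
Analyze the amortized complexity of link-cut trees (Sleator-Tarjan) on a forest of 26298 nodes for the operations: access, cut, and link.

Link-cut trees represent the forest using splay trees over preferred paths. With potential Phi = sum over nodes of log(size of virtual subtree), each access on 26298 nodes is O(log 26298) = O(log n) amortized by the splay-tree access lemma. Cut and link are O(1) plus one access.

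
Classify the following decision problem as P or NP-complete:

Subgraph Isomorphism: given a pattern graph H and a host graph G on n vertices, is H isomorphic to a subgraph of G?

This problem is NP-complete: generalizes Clique and Hamiltonian Path (pattern size is part of the input).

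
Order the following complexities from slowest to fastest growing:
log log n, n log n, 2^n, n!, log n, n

Ordered by growth rate: log log n < log n < n < n log n < 2^n < n!.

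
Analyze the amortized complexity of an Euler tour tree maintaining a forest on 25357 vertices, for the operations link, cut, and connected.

An Euler tour tree stores each tree's Euler tour as a balanced BST keyed by tour position. On 25357 vertices: link concatenates two tours via O(1) splits/joins of size <= 2*25357 (O(log n)); cut splits the tour at the two occurrences of the edge (O(log n)); connected compares BST roots (O(log n) to find the root). All O(log n) amortized.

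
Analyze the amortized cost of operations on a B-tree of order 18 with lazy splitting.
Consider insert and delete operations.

In a B-tree of order 18, a node splits when it has 18 keys. With lazy splitting, we use potential Phi = number of full nodes + number of near-empty nodes. Each split costs O(1) but reduces potential. Between splits, at least 9 insertions must occur in that node. Amortized structural cost is O(1) per operation, plus O(log_18 n) traversal.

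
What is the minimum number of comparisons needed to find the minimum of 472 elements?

Finding the minimum requires 471 comparisons, identical reasoning to finding the maximum. Each comparison eliminates one candidate.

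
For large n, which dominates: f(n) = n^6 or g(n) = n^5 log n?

f(n) = n^6 grows faster: n^6 / (n^5 log n) = n/log n -> infinity.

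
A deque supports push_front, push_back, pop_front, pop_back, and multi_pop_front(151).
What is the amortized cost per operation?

Assign 2 credits to each push operation. A pop uses 1 saved credit. multi_pop_front(151) uses up to 151 saved credits from previous pushes. Credits never go negative. Amortized cost is O(1).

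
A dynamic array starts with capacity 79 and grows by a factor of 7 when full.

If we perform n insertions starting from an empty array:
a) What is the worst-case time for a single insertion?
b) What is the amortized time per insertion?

(a) Worst-case single insertion: O(n) -- when the array is full at capacity c, the resize copies all c elements, and c can be Theta(n).
(b) Resizes happen at sizes 79, 553, 3871, ... Total copy cost for n insertions: 79 + 553 + ... = O(n) (geometric series with ratio 1/7). Amortized cost per insertion: O(n)/n = O(1).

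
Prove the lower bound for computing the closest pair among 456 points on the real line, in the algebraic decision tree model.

Reduction from element distinctness: given 456 reals, the closest-pair distance is 0 iff two are equal. Element distinctness has an Omega(n log n) lower bound in the algebraic decision tree model (Ben-Or). Therefore closest pair on a line also requires Omega(n log n). Sorting then a linear scan achieves this.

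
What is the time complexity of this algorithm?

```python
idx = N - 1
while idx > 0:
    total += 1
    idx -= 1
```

Time complexity: O(n).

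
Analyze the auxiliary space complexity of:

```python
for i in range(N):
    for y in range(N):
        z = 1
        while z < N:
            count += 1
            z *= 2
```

Space complexity: O(1).
Only a constant amount of auxiliary storage is used; nothing grows with n.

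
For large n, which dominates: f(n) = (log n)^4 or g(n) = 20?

f(n) = (log n)^4 grows faster: any unbounded function dominates a constant.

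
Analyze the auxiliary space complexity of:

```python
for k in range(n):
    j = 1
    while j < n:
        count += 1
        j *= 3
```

Space complexity: O(1).
Only a constant amount of auxiliary storage is used; nothing grows with n.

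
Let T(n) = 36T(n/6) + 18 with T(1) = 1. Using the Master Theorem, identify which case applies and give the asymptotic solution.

a=36, b=6, f(n)=18.
log_6(36) = 2 > 0.
Since f(n) = O(n^0) is polynomially smaller than n^2, Case 1 applies.
T(n) = Theta(n^2).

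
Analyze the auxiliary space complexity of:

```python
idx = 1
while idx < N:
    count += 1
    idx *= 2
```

Space complexity: O(1).
Only a constant amount of auxiliary storage is used; nothing grows with n.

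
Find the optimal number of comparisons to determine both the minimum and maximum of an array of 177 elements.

Naive approach: 352 comparisons (176 for max + 176 for min).
Optimal: Compare elements in pairs first (floor(n/2) = 88 comparisons), then find max among winners and min among losers (88 comparisons each).
Total: ceil(3n/2) - 2 = 264 comparisons. An adversary argument shows this is also a lower bound.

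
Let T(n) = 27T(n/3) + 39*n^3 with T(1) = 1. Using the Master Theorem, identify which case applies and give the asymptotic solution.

a=27, b=3, f(n)=39*n^3.
log_3(27) = 3, so n^(log_b(a)) = n^3.
f(n) = Theta(n^3), so Case 2 applies.
T(n) = Theta(n^3 log n).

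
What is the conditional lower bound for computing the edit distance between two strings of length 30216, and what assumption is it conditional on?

Under SETH (the Strong Exponential Time Hypothesis), edit distance on length-30216 strings cannot be computed in O(n^(2-epsilon)) time for any epsilon > 0 (Backurs-Indyk). The reduction is from CNF-SAT via the orthogonal vectors problem.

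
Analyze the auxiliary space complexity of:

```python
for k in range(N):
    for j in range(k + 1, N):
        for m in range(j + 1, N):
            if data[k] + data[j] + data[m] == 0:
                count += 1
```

Space complexity: O(1).
Only a constant amount of auxiliary storage is used; nothing grows with n.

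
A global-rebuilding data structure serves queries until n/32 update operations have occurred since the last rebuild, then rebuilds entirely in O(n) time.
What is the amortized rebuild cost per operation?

The O(n) rebuild is triggered by n/32 operations, so each contributes O(n)/(n/32) = O(32) = O(1) to the rebuild cost.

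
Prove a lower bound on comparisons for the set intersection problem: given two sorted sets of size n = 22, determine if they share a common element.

For two sorted arrays of size n = 22, any correct algorithm must examine Omega(n) elements. If fewer are examined, an adversary places a common element in an unexamined gap. A merge-based scan achieves O(n), so the bound is tight.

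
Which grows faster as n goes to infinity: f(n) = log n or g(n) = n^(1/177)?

g(n) = n^(1/177) grows faster: any positive power of n dominates log n.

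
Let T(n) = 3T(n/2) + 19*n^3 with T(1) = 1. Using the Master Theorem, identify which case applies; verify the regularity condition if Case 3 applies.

a=3, b=2, f(n)=19*n^3.
log_2(3) = 1.585 < 3.
f(n) = Omega(n^(1.585+epsilon)) for some epsilon > 0, so Case 3 is the candidate.
Regularity: a*f(n/b) = 3*19*(n/2)^3 = (3/8)*19*n^3 <= c*f(n) with c = 3/8 < 1. Satisfied.
Case 3: T(n) = Theta(n^3).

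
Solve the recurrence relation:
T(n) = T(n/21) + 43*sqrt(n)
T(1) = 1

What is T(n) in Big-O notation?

Each level contributes sqrt(n/21^k). Geometric series with ratio 1/sqrt(21) < 1 sums to O(sqrt(n)).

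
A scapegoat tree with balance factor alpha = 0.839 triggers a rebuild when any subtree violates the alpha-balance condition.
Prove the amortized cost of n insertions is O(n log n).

Define potential Phi = c * sum of |size(left(v)) - size(right(v))| over all nodes. An insertion at depth d costs O(d) = O(log n) and increases Phi by O(log n). When a rebuild of subtree of size s occurs, it costs O(s) but reduces Phi by Omega(s). With alpha = 0.839, between rebuilds Omega(s) insertions must occur. Amortized cost per insertion: O(log n).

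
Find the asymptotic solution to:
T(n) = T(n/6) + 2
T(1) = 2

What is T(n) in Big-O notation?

Each step divides n by 6 and adds 2. After log_6(n) steps, T(n) = O(log n).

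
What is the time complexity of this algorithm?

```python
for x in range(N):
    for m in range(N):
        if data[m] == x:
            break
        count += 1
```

Time complexity: O(n^2).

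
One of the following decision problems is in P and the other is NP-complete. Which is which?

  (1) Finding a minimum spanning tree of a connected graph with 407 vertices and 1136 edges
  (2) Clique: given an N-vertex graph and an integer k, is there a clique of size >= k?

(1) is P: Kruskal's / Prim's algorithms run in polynomial time.
(2) is NP-complete: complement of Independent Set / Vertex Cover (with k part of the input).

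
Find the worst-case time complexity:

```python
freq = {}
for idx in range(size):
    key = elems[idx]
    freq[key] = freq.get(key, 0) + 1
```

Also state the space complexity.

Time complexity: O(n).
Space complexity: O(n).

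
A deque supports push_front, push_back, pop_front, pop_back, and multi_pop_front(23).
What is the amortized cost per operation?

Assign 2 credits to each push operation. A pop uses 1 saved credit. multi_pop_front(23) uses up to 23 saved credits from previous pushes. Credits never go negative. Amortized cost is O(1).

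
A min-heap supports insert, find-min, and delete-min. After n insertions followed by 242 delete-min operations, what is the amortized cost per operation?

Insert takes O(log n) worst case. Delete-min takes O(log n). Over a sequence of n inserts and 242 delete-mins, total cost is O((n + 242) log n). Amortized per operation: O(log n).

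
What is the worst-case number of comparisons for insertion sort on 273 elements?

Insertion sort on reverse-sorted input: 1 + 2 + ... + (273-1) = 37128 comparisons.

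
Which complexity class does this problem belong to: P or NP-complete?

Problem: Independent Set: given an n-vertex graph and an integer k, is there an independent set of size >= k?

This problem is NP-complete: complement of Clique (with k part of the input).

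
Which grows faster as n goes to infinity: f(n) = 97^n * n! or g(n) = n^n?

f(n) = 97^n * n! grows faster: by Stirling n! ~ sqrt(2 pi n)(n/e)^n, so 97^n n! / n^n ~ (97/e)^n sqrt(2 pi n) -> infinity since 97/e > 1.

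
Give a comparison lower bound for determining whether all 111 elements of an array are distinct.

In the algebraic decision-tree model, the YES region for element distinctness on 111 elements has 111! connected components (one per ordering). Ben-Or's theorem then gives a lower bound of Omega(log(n!)) = Omega(n log n).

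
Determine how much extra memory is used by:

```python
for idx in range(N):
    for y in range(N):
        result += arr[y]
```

Space complexity: O(1).
Only a constant amount of auxiliary storage is used; nothing grows with n.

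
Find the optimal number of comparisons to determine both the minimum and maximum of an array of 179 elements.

Naive approach: 356 comparisons (178 for max + 178 for min).
Optimal: Compare elements in pairs first (floor(n/2) = 89 comparisons), then find max among winners and min among losers (89 comparisons each).
Total: ceil(3n/2) - 2 = 267 comparisons. An adversary argument shows this is also a lower bound.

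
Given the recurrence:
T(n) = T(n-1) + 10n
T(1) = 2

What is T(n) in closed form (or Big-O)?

Unrolling: T(n) = 2 + 10*(2 + 3 + ... + n) = 2 + 10*(n(n+1)/2 - 1) = O(n^2).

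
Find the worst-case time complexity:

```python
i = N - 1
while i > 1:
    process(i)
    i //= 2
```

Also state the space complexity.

Time complexity: O(log n).
Space complexity: O(1).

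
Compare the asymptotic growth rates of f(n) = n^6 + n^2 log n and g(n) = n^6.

f(n) = n^6 + n^2 log n and g(n) = n^6 are Theta of each other: the lower-order n^2 log n term is o(n^6); both are Theta(n^6).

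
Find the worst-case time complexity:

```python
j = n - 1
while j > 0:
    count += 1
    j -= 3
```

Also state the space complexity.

Time complexity: O(n).
Space complexity: O(1).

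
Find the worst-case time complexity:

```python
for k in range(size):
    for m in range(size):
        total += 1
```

Time complexity: O(n^2).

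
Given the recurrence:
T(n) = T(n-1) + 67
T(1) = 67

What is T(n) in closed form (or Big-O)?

Unrolling: T(n) = T(n-1) + 67 = T(n-2) + 2*67 = ... = T(1) + (n-1)*67 = 67 + (n-1)*67 = 67n.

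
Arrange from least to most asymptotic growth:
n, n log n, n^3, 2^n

Ordered by growth rate: n < n log n < n^3 < 2^n.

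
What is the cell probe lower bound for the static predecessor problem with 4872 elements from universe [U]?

The Patrascu-Thorup lower bound shows any data structure on n = 4872 elements using O(n * polylog(n)) space requires Omega(log log U) query time. van Emde Boas trees achieve O(log log U) with O(U) space.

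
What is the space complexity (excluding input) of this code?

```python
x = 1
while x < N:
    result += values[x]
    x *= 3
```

Space complexity: O(1).
Only a constant amount of auxiliary storage is used; nothing grows with n.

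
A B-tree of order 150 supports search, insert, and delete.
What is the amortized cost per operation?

B-tree of order 150 has height O(log_150 n). Each operation traverses the tree height. Splits during insert and merges during delete are O(1) each and occur at most once per level. Total cost per operation: O(log_150 n).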